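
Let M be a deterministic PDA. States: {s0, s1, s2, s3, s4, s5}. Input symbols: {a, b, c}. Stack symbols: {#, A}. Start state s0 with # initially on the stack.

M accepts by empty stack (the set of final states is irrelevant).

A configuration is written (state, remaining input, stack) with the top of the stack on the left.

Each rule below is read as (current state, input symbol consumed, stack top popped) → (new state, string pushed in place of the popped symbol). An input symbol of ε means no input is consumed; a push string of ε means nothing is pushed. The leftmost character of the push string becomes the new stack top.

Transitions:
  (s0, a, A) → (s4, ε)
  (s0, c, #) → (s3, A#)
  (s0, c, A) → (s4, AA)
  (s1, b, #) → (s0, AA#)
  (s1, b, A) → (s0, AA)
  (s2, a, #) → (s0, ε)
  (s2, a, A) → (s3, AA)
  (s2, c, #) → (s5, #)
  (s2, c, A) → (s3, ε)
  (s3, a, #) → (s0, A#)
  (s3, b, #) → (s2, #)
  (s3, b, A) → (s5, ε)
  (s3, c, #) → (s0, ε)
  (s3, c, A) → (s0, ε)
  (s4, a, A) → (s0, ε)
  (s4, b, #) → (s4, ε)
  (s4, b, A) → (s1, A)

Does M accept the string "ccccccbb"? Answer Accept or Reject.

Reject

(s0, ccccccbb, #)
  read c, top #: go to s3, push A# → (s3, cccccbb, A#)
  read c, top A: go to s0, push ε → (s0, ccccbb, #)
  read c, top #: go to s3, push A# → (s3, cccbb, A#)
  read c, top A: go to s0, push ε → (s0, ccbb, #)
  read c, top #: go to s3, push A# → (s3, cbb, A#)
  read c, top A: go to s0, push ε → (s0, bb, #)
No transition applies at (s0, bb, #); input not fully consumed.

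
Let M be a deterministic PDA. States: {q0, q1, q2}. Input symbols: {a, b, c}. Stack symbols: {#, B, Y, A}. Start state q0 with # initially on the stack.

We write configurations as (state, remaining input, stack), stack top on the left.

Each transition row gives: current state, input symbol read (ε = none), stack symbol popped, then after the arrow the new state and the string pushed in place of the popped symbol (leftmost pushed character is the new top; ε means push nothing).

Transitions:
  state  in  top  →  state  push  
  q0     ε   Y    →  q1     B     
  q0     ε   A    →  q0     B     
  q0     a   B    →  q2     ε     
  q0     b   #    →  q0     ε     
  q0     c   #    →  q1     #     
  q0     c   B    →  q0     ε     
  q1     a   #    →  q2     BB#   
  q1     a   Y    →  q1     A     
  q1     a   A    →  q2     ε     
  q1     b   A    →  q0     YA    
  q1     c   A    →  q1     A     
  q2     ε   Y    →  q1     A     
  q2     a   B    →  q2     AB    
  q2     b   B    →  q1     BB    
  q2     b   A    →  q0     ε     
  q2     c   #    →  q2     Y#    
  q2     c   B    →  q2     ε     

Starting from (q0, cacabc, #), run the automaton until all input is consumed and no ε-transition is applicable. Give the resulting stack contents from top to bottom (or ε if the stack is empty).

(q0, cacabc, #)
  read c, top #: go to q1, push # → (q1, acabc, #)
  read a, top #: go to q2, push BB# → (q2, cabc, BB#)
  read c, top B: go to q2, push ε → (q2, abc, B#)
  read a, top B: go to q2, push AB → (q2, bc, AB#)
  read b, top A: go to q0, push ε → (q0, c, B#)
  read c, top B: go to q0, push ε → (q0, ε, #)
All input consumed in state q0 with stack #.

#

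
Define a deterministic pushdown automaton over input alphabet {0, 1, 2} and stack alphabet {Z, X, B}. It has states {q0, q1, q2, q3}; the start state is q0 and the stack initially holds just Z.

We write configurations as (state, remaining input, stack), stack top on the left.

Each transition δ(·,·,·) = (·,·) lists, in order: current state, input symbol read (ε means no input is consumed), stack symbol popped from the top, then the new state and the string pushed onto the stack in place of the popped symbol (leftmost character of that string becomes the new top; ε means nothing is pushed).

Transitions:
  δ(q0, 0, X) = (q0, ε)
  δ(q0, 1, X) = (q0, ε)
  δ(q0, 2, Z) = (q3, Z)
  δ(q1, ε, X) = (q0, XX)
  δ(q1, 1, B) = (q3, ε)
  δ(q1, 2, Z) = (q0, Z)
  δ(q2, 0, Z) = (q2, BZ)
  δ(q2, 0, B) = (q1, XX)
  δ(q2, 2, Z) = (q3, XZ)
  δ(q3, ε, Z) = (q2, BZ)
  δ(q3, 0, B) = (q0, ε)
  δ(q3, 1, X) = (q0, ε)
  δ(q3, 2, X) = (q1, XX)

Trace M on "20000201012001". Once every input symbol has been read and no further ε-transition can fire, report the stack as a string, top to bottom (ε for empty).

XZ

(q0, 20000201012001, Z)
  read 2, top Z: go to q3, push Z → (q3, 0000201012001, Z)
  ε-move, top Z: go to q2, push BZ → (q2, 0000201012001, BZ)
  read 0, top B: go to q1, push XX → (q1, 000201012001, XXZ)
  ε-move, top X: go to q0, push XX → (q0, 000201012001, XXXZ)
  read 0, top X: go to q0, push ε → (q0, 00201012001, XXZ)
  read 0, top X: go to q0, push ε → (q0, 0201012001, XZ)
  read 0, top X: go to q0, push ε → (q0, 201012001, Z)
  read 2, top Z: go to q3, push Z → (q3, 01012001, Z)
  ε-move, top Z: go to q2, push BZ → (q2, 01012001, BZ)
  read 0, top B: go to q1, push XX → (q1, 1012001, XXZ)
  ε-move, top X: go to q0, push XX → (q0, 1012001, XXXZ)
  read 1, top X: go to q0, push ε → (q0, 012001, XXZ)
  read 0, top X: go to q0, push ε → (q0, 12001, XZ)
  read 1, top X: go to q0, push ε → (q0, 2001, Z)
  read 2, top Z: go to q3, push Z → (q3, 001, Z)
  ε-move, top Z: go to q2, push BZ → (q2, 001, BZ)
  read 0, top B: go to q1, push XX → (q1, 01, XXZ)
  ε-move, top X: go to q0, push XX → (q0, 01, XXXZ)
  read 0, top X: go to q0, push ε → (q0, 1, XXZ)
  read 1, top X: go to q0, push ε → (q0, ε, XZ)
All input consumed in state q0 with stack XZ.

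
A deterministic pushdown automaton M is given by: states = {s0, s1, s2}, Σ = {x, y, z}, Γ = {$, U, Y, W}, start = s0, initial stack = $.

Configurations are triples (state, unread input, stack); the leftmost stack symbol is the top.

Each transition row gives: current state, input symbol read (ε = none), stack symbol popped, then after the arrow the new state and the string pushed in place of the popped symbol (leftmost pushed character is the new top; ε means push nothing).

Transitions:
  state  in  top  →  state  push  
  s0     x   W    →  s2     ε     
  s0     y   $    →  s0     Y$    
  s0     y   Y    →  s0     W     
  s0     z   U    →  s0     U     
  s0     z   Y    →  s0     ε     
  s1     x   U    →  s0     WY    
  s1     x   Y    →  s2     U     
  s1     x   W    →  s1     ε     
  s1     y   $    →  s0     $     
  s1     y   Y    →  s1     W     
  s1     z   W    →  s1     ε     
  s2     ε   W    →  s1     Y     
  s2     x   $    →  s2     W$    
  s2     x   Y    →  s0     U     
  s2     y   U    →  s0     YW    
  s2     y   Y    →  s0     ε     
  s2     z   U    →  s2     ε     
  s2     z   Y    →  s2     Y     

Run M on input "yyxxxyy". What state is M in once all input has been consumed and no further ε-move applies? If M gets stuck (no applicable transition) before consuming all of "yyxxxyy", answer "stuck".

(s0, yyxxxyy, $)
  read y, top $: go to s0, push Y$ → (s0, yxxxyy, Y$)
  read y, top Y: go to s0, push W → (s0, xxxyy, W$)
  read x, top W: go to s2, push ε → (s2, xxyy, $)
  read x, top $: go to s2, push W$ → (s2, xyy, W$)
  ε-move, top W: go to s1, push Y → (s1, xyy, Y$)
  read x, top Y: go to s2, push U → (s2, yy, U$)
  read y, top U: go to s0, push YW → (s0, y, YW$)
  read y, top Y: go to s0, push W → (s0, ε, WW$)
All input consumed; M is in state s0.

s0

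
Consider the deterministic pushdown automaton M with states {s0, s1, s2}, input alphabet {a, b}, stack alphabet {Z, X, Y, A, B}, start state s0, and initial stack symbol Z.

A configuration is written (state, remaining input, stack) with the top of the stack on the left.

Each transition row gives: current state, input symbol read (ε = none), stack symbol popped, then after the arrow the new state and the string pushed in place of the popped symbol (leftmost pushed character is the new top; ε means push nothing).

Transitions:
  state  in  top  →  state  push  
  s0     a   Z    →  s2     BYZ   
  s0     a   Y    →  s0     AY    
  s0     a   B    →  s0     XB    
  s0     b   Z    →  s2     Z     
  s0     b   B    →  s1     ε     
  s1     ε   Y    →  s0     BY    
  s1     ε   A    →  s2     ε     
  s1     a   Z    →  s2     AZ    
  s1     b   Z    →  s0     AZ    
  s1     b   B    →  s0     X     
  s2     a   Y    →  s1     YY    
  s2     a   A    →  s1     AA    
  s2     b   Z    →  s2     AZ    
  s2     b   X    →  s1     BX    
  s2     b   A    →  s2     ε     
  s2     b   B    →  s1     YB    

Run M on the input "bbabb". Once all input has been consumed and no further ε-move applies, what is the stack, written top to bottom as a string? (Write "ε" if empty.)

AZ

(s0, bbabb, Z)
  read b, top Z: go to s2, push Z → (s2, babb, Z)
  read b, top Z: go to s2, push AZ → (s2, abb, AZ)
  read a, top A: go to s1, push AA → (s1, bb, AAZ)
  ε-move, top A: go to s2, push ε → (s2, bb, AZ)
  read b, top A: go to s2, push ε → (s2, b, Z)
  read b, top Z: go to s2, push AZ → (s2, ε, AZ)
All input consumed in state s2 with stack AZ.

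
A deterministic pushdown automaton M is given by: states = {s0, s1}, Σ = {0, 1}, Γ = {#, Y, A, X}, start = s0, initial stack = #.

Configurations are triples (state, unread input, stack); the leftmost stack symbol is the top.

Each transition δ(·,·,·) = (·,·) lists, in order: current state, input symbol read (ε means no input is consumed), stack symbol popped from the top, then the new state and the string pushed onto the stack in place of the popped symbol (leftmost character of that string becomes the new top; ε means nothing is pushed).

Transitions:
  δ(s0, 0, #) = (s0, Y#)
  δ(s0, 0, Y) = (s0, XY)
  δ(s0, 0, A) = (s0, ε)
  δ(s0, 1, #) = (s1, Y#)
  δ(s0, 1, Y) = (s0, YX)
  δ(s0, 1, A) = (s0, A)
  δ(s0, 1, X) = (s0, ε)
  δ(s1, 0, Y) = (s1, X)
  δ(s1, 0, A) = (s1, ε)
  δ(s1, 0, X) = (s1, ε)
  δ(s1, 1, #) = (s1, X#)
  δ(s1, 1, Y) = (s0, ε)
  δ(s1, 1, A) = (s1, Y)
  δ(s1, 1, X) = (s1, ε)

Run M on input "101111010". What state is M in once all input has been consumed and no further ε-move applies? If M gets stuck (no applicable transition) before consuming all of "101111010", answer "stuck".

(s0, 101111010, #)
  read 1, top #: go to s1, push Y# → (s1, 01111010, Y#)
  read 0, top Y: go to s1, push X → (s1, 1111010, X#)
  read 1, top X: go to s1, push ε → (s1, 111010, #)
  read 1, top #: go to s1, push X# → (s1, 11010, X#)
  read 1, top X: go to s1, push ε → (s1, 1010, #)
  read 1, top #: go to s1, push X# → (s1, 010, X#)
  read 0, top X: go to s1, push ε → (s1, 10, #)
  read 1, top #: go to s1, push X# → (s1, 0, X#)
  read 0, top X: go to s1, push ε → (s1, ε, #)
All input consumed; M is in state s1.

s1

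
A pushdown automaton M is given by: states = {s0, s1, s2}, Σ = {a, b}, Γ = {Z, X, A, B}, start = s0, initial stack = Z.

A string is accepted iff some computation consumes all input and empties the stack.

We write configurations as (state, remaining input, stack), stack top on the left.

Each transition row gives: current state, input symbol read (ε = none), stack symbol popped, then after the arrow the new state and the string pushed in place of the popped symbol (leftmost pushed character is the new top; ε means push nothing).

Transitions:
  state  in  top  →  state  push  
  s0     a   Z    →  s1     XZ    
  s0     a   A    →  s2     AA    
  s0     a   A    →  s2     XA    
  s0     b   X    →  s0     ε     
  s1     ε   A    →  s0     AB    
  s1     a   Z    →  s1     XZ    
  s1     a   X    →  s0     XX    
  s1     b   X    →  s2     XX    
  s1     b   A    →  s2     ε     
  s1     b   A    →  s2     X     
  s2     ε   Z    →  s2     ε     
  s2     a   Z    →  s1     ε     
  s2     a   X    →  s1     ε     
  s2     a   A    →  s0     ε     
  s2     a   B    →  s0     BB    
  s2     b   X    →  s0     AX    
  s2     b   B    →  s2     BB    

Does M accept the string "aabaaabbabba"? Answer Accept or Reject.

No computation consumes all input and empties the stack.

Reject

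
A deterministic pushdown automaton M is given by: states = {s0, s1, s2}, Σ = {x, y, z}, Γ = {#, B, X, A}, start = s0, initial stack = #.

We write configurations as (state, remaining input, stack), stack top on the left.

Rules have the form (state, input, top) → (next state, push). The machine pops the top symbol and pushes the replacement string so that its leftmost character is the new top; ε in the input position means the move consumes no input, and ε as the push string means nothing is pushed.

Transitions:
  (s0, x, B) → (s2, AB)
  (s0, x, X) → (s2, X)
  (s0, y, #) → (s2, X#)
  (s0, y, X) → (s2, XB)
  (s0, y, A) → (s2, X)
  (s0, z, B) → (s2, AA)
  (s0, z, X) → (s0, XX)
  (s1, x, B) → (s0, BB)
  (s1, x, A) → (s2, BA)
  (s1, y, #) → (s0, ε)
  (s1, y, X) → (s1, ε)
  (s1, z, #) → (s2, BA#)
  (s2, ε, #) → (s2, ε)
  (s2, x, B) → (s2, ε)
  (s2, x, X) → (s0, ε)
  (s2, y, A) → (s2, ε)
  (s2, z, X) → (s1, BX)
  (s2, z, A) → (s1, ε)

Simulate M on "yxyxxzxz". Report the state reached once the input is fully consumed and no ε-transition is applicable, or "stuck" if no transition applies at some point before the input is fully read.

stuck

(s0, yxyxxzxz, #) ⊢ (s2, xyxxzxz, X#) ⊢ (s0, yxxzxz, #) ⊢ (s2, xxzxz, X#) ⊢ (s0, xzxz, #)
No transition for (s0, x, top #); M blocks with input xzxz remaining.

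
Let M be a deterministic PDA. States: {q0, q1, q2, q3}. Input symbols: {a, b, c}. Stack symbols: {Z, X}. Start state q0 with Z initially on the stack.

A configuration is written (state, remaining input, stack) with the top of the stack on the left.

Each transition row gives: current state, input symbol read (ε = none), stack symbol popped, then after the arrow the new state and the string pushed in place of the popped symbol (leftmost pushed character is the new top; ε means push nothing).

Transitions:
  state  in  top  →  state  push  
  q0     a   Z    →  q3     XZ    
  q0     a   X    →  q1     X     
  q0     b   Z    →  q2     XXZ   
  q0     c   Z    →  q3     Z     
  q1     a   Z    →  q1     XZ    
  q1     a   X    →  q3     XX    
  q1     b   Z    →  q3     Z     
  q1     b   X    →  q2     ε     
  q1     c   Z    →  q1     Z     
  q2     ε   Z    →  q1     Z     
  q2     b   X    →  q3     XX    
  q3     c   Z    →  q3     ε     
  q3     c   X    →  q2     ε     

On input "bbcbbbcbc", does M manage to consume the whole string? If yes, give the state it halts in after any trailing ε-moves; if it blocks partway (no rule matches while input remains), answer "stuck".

(q0, bbcbbbcbc, Z) ⊢ (q2, bcbbbcbc, XXZ) ⊢ (q3, cbbbcbc, XXXZ) ⊢ (q2, bbbcbc, XXZ) ⊢ (q3, bbcbc, XXXZ)
No transition for (q3, b, top X); M blocks with input bbcbc remaining.

stuck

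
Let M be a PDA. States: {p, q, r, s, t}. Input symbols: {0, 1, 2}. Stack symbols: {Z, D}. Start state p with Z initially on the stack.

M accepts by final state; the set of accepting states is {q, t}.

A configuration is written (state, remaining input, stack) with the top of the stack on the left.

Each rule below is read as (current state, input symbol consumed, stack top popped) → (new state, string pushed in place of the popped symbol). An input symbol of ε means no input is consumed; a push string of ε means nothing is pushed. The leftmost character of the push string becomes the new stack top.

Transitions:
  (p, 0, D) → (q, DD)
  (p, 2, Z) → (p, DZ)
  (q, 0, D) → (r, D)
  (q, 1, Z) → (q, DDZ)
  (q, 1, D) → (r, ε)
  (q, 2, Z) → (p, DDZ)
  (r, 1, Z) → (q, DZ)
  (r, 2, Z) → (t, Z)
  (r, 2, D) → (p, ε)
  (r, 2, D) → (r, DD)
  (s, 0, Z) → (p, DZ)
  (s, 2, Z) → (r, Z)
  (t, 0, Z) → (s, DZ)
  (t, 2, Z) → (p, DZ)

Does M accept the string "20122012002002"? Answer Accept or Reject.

No computation consumes all input and reaches a final state.

Reject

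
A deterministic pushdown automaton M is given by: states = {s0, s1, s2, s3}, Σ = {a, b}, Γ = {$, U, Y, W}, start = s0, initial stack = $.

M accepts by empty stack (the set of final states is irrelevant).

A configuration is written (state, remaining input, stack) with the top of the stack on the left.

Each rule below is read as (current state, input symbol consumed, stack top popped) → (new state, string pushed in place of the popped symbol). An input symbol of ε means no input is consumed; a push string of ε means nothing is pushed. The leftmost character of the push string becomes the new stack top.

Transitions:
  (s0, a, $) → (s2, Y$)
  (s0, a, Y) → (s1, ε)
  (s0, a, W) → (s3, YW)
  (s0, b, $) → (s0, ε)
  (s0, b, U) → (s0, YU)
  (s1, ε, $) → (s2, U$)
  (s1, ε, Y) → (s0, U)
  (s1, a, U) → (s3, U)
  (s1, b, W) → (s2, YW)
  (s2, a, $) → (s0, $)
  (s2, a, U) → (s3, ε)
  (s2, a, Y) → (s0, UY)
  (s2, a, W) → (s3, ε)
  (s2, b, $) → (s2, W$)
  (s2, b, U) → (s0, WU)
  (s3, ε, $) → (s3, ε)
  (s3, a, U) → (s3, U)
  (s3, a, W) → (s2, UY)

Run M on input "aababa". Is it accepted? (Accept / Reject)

Reject

(s0, aababa, $)
  read a, top $: go to s2, push Y$ → (s2, ababa, Y$)
  read a, top Y: go to s0, push UY → (s0, baba, UY$)
  read b, top U: go to s0, push YU → (s0, aba, YUY$)
  read a, top Y: go to s1, push ε → (s1, ba, UY$)
No transition applies at (s1, ba, UY$); input not fully consumed.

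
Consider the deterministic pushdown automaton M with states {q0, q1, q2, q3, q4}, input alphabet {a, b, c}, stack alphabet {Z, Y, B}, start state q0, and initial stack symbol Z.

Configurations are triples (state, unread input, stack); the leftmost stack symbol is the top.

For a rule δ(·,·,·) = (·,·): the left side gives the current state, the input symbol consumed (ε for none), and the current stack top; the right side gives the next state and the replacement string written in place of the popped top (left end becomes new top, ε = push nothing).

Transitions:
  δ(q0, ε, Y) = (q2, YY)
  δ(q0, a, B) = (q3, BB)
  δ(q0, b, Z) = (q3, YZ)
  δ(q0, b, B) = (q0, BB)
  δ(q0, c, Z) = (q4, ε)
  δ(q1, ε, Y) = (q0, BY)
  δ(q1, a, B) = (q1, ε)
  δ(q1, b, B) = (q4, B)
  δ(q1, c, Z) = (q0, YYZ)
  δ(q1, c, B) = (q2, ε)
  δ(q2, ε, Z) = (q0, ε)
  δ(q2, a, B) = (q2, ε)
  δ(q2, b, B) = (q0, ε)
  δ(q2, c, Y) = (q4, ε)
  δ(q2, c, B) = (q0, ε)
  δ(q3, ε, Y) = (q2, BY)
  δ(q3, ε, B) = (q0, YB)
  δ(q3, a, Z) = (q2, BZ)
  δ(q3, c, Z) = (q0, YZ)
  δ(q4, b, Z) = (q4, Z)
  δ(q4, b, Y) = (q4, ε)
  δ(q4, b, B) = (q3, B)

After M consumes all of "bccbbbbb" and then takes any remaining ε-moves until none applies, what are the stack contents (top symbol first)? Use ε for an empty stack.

Z

(q0, bccbbbbb, Z)
  read b, top Z: go to q3, push YZ → (q3, ccbbbbb, YZ)
  ε-move, top Y: go to q2, push BY → (q2, ccbbbbb, BYZ)
  read c, top B: go to q0, push ε → (q0, cbbbbb, YZ)
  ε-move, top Y: go to q2, push YY → (q2, cbbbbb, YYZ)
  read c, top Y: go to q4, push ε → (q4, bbbbb, YZ)
  read b, top Y: go to q4, push ε → (q4, bbbb, Z)
  read b, top Z: go to q4, push Z → (q4, bbb, Z)
  read b, top Z: go to q4, push Z → (q4, bb, Z)
  read b, top Z: go to q4, push Z → (q4, b, Z)
  read b, top Z: go to q4, push Z → (q4, ε, Z)
All input consumed in state q4 with stack Z.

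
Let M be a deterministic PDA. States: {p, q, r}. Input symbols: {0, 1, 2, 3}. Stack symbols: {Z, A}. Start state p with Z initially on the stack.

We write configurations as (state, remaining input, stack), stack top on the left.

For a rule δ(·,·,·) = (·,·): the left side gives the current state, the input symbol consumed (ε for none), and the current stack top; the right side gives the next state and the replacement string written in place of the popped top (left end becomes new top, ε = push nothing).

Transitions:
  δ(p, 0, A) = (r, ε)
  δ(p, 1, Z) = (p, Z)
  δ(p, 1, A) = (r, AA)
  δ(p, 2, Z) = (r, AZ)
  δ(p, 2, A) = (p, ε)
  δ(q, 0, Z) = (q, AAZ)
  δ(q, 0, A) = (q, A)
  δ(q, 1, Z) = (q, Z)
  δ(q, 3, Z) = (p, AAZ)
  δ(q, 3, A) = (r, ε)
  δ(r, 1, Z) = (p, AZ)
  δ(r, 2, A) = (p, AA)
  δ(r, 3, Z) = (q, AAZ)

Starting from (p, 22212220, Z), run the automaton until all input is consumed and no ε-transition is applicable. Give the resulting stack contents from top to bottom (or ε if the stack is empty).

(p, 22212220, Z)
  read 2, top Z: go to r, push AZ → (r, 2212220, AZ)
  read 2, top A: go to p, push AA → (p, 212220, AAZ)
  read 2, top A: go to p, push ε → (p, 12220, AZ)
  read 1, top A: go to r, push AA → (r, 2220, AAZ)
  read 2, top A: go to p, push AA → (p, 220, AAAZ)
  read 2, top A: go to p, push ε → (p, 20, AAZ)
  read 2, top A: go to p, push ε → (p, 0, AZ)
  read 0, top A: go to r, push ε → (r, ε, Z)
All input consumed in state r with stack Z.

Z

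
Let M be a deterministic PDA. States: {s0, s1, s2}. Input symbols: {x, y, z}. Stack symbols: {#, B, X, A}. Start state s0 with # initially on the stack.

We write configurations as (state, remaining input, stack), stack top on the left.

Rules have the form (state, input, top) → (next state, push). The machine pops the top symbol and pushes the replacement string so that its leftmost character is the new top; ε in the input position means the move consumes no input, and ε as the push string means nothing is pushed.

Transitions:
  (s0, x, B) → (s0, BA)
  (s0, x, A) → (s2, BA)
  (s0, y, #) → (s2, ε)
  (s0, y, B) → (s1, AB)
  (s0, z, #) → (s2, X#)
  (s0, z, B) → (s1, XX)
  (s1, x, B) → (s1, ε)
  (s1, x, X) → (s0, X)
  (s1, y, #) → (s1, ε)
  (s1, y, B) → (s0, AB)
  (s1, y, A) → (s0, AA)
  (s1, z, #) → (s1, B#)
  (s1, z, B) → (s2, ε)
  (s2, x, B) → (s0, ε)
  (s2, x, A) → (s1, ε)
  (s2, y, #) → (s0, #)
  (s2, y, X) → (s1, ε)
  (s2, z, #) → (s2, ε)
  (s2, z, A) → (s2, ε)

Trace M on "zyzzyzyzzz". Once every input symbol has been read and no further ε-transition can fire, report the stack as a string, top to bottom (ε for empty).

(s0, zyzzyzyzzz, #)
  read z, top #: go to s2, push X# → (s2, yzzyzyzzz, X#)
  read y, top X: go to s1, push ε → (s1, zzyzyzzz, #)
  read z, top #: go to s1, push B# → (s1, zyzyzzz, B#)
  read z, top B: go to s2, push ε → (s2, yzyzzz, #)
  read y, top #: go to s0, push # → (s0, zyzzz, #)
  read z, top #: go to s2, push X# → (s2, yzzz, X#)
  read y, top X: go to s1, push ε → (s1, zzz, #)
  read z, top #: go to s1, push B# → (s1, zz, B#)
  read z, top B: go to s2, push ε → (s2, z, #)
  read z, top #: go to s2, push ε → (s2, ε, ε)
All input consumed in state s2 with stack ε.

ε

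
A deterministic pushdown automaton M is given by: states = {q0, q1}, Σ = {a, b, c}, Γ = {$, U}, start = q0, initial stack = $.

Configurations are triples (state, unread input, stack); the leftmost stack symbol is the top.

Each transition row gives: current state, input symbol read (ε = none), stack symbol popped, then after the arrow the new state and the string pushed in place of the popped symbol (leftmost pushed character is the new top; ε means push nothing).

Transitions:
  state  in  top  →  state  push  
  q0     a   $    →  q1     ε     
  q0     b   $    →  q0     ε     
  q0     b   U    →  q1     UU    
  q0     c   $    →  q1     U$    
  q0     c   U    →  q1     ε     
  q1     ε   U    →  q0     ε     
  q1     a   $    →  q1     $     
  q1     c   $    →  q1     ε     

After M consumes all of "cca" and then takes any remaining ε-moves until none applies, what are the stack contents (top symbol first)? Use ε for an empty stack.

(q0, cca, $)
  read c, top $: go to q1, push U$ → (q1, ca, U$)
  ε-move, top U: go to q0, push ε → (q0, ca, $)
  read c, top $: go to q1, push U$ → (q1, a, U$)
  ε-move, top U: go to q0, push ε → (q0, a, $)
  read a, top $: go to q1, push ε → (q1, ε, ε)
All input consumed in state q1 with stack ε.

ε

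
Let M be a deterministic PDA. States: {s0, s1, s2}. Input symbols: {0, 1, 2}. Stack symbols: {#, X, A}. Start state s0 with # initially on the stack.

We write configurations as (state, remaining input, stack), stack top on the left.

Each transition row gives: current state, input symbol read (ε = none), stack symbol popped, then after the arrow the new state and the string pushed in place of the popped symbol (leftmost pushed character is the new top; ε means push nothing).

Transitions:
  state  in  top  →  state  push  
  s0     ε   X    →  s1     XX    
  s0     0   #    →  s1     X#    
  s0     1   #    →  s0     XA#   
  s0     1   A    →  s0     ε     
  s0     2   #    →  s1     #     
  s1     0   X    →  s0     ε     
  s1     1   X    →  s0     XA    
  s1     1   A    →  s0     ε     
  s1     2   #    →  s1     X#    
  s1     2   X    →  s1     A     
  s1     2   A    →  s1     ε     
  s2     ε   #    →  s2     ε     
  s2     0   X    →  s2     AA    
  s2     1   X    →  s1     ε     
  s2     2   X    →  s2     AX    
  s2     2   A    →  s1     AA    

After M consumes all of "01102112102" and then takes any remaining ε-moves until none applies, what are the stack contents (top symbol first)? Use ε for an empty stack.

AXAXAXA#

(s0, 01102112102, #)
  read 0, top #: go to s1, push X# → (s1, 1102112102, X#)
  read 1, top X: go to s0, push XA → (s0, 102112102, XA#)
  ε-move, top X: go to s1, push XX → (s1, 102112102, XXA#)
  read 1, top X: go to s0, push XA → (s0, 02112102, XAXA#)
  ε-move, top X: go to s1, push XX → (s1, 02112102, XXAXA#)
  read 0, top X: go to s0, push ε → (s0, 2112102, XAXA#)
  ε-move, top X: go to s1, push XX → (s1, 2112102, XXAXA#)
  read 2, top X: go to s1, push A → (s1, 112102, AXAXA#)
  read 1, top A: go to s0, push ε → (s0, 12102, XAXA#)
  ε-move, top X: go to s1, push XX → (s1, 12102, XXAXA#)
  read 1, top X: go to s0, push XA → (s0, 2102, XAXAXA#)
  ε-move, top X: go to s1, push XX → (s1, 2102, XXAXAXA#)
  read 2, top X: go to s1, push A → (s1, 102, AXAXAXA#)
  read 1, top A: go to s0, push ε → (s0, 02, XAXAXA#)
  ε-move, top X: go to s1, push XX → (s1, 02, XXAXAXA#)
  read 0, top X: go to s0, push ε → (s0, 2, XAXAXA#)
  ε-move, top X: go to s1, push XX → (s1, 2, XXAXAXA#)
  read 2, top X: go to s1, push A → (s1, ε, AXAXAXA#)
All input consumed in state s1 with stack AXAXAXA#.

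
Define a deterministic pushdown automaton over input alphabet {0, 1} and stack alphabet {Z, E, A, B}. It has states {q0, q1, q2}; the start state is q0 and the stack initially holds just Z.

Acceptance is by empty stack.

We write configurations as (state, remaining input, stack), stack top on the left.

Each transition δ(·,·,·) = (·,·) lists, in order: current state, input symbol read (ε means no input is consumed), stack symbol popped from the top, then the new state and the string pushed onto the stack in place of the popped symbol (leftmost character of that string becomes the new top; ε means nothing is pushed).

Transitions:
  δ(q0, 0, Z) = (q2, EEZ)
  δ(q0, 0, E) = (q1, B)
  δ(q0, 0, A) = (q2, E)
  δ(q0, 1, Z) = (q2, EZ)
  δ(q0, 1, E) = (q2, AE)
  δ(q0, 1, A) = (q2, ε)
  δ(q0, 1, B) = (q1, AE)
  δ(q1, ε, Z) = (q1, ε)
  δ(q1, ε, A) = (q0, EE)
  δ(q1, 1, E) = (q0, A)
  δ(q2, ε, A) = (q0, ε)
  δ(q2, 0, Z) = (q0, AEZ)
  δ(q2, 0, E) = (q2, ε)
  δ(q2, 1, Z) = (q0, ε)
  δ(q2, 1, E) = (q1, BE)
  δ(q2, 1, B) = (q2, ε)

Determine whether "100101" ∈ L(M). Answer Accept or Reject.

Accept

(q0, 100101, Z)
  read 1, top Z: go to q2, push EZ → (q2, 00101, EZ)
  read 0, top E: go to q2, push ε → (q2, 0101, Z)
  read 0, top Z: go to q0, push AEZ → (q0, 101, AEZ)
  read 1, top A: go to q2, push ε → (q2, 01, EZ)
  read 0, top E: go to q2, push ε → (q2, 1, Z)
  read 1, top Z: go to q0, push ε → (q0, ε, ε)
All input consumed and the stack is empty.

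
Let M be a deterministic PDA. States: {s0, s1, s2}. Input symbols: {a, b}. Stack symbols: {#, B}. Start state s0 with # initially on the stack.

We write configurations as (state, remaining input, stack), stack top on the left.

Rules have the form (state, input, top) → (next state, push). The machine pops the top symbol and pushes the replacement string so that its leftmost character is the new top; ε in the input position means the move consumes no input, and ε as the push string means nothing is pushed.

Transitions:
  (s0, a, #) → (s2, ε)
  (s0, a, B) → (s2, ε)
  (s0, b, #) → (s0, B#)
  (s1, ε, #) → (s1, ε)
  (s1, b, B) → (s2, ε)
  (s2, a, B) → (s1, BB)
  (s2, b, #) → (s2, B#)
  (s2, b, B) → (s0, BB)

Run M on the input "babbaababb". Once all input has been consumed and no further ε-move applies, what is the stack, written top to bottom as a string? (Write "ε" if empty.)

(s0, babbaababb, #)
  read b, top #: go to s0, push B# → (s0, abbaababb, B#)
  read a, top B: go to s2, push ε → (s2, bbaababb, #)
  read b, top #: go to s2, push B# → (s2, baababb, B#)
  read b, top B: go to s0, push BB → (s0, aababb, BB#)
  read a, top B: go to s2, push ε → (s2, ababb, B#)
  read a, top B: go to s1, push BB → (s1, babb, BB#)
  read b, top B: go to s2, push ε → (s2, abb, B#)
  read a, top B: go to s1, push BB → (s1, bb, BB#)
  read b, top B: go to s2, push ε → (s2, b, B#)
  read b, top B: go to s0, push BB → (s0, ε, BB#)
All input consumed in state s0 with stack BB#.

BB#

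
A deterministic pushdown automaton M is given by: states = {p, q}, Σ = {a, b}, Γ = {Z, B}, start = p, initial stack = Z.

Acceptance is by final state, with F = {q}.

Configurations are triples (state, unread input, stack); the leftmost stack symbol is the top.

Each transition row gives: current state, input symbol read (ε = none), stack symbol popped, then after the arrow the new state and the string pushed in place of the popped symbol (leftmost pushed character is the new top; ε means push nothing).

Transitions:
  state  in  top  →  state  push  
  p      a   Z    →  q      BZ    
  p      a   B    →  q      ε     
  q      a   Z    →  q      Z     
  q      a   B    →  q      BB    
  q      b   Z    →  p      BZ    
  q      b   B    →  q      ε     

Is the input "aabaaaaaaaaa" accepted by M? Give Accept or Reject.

(p, aabaaaaaaaaa, Z)
  read a, top Z: go to q, push BZ → (q, abaaaaaaaaa, BZ)
  read a, top B: go to q, push BB → (q, baaaaaaaaa, BBZ)
  read b, top B: go to q, push ε → (q, aaaaaaaaa, BZ)
  read a, top B: go to q, push BB → (q, aaaaaaaa, BBZ)
  read a, top B: go to q, push BB → (q, aaaaaaa, BBBZ)
  read a, top B: go to q, push BB → (q, aaaaaa, BBBBZ)
  read a, top B: go to q, push BB → (q, aaaaa, BBBBBZ)
  read a, top B: go to q, push BB → (q, aaaa, BBBBBBZ)
  read a, top B: go to q, push BB → (q, aaa, BBBBBBBZ)
  read a, top B: go to q, push BB → (q, aa, BBBBBBBBZ)
  read a, top B: go to q, push BB → (q, a, BBBBBBBBBZ)
  read a, top B: go to q, push BB → (q, ε, BBBBBBBBBBZ)
All input consumed; state q ∈ F.

Accept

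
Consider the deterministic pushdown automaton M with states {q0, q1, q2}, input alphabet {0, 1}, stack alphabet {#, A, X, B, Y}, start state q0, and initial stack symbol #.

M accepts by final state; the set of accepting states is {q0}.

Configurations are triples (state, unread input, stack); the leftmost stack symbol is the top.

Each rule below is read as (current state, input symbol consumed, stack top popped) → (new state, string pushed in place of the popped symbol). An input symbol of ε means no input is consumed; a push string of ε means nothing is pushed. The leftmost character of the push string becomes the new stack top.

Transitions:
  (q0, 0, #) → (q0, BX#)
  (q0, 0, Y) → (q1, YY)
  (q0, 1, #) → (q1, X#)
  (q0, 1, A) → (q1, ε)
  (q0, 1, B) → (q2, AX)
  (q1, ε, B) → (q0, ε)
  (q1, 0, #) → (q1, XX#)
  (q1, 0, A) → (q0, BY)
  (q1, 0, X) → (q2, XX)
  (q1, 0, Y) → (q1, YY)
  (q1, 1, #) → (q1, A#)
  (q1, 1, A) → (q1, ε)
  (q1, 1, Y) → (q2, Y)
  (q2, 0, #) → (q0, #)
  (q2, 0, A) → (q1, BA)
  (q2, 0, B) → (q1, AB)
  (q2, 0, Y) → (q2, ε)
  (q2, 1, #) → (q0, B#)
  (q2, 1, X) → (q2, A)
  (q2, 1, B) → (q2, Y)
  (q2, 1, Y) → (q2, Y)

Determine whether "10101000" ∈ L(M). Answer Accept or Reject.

Reject

(q0, 10101000, #)
  read 1, top #: go to q1, push X# → (q1, 0101000, X#)
  read 0, top X: go to q2, push XX → (q2, 101000, XX#)
  read 1, top X: go to q2, push A → (q2, 01000, AX#)
  read 0, top A: go to q1, push BA → (q1, 1000, BAX#)
  ε-move, top B: go to q0, push ε → (q0, 1000, AX#)
  read 1, top A: go to q1, push ε → (q1, 000, X#)
  read 0, top X: go to q2, push XX → (q2, 00, XX#)
No transition applies at (q2, 00, XX#); input not fully consumed.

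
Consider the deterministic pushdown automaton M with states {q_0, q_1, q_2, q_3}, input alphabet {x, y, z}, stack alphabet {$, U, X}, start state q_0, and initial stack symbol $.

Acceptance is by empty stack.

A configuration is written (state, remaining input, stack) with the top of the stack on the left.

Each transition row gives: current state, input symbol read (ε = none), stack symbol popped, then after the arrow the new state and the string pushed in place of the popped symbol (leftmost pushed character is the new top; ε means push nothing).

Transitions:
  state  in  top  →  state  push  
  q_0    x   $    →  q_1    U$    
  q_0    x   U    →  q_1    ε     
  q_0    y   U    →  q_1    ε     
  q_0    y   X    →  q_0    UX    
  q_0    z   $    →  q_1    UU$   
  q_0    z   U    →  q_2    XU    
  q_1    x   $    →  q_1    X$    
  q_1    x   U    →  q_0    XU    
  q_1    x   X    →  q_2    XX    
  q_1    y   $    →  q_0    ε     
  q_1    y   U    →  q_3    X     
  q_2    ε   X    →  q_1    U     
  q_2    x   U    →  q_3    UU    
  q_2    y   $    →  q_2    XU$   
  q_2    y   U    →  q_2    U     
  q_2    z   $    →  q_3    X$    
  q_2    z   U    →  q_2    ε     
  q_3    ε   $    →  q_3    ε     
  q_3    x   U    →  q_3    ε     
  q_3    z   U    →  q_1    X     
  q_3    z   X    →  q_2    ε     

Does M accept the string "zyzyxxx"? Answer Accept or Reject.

(q_0, zyzyxxx, $) ⊢ (q_1, yzyxxx, UU$) ⊢ (q_3, zyxxx, XU$) ⊢ (q_2, yxxx, U$) ⊢ (q_2, xxx, U$) ⊢ (q_3, xx, UU$) ⊢ (q_3, x, U$) ⊢ (q_3, ε, $) ⊢ (q_3, ε, ε)
All input consumed and the stack is empty.

Accept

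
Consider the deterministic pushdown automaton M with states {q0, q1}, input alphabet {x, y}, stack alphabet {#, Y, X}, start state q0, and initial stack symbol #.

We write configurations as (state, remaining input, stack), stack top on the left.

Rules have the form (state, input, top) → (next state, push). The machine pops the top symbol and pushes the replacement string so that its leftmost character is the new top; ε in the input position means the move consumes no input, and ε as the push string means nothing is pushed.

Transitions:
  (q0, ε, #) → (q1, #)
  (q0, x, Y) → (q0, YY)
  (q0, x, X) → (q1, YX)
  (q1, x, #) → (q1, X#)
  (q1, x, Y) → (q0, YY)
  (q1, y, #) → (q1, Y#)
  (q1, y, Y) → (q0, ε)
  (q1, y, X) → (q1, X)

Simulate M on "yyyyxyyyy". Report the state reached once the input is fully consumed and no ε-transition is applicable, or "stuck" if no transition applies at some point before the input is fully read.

q1

(q0, yyyyxyyyy, #)
  ε-move, top #: go to q1, push # → (q1, yyyyxyyyy, #)
  read y, top #: go to q1, push Y# → (q1, yyyxyyyy, Y#)
  read y, top Y: go to q0, push ε → (q0, yyxyyyy, #)
  ε-move, top #: go to q1, push # → (q1, yyxyyyy, #)
  read y, top #: go to q1, push Y# → (q1, yxyyyy, Y#)
  read y, top Y: go to q0, push ε → (q0, xyyyy, #)
  ε-move, top #: go to q1, push # → (q1, xyyyy, #)
  read x, top #: go to q1, push X# → (q1, yyyy, X#)
  read y, top X: go to q1, push X → (q1, yyy, X#)
  read y, top X: go to q1, push X → (q1, yy, X#)
  read y, top X: go to q1, push X → (q1, y, X#)
  read y, top X: go to q1, push X → (q1, ε, X#)
All input consumed; M is in state q1.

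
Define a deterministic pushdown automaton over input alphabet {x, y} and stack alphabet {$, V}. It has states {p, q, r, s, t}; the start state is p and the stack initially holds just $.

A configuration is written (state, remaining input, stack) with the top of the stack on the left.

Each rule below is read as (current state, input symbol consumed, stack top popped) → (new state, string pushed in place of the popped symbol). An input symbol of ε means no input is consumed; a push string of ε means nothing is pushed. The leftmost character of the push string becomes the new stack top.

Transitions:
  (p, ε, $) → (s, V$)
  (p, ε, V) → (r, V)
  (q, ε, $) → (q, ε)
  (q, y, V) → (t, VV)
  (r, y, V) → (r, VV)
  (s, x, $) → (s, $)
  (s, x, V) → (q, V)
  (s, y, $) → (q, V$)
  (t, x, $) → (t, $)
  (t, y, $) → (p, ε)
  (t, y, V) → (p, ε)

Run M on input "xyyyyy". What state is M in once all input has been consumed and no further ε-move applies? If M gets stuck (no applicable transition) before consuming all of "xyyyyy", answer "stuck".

r

(p, xyyyyy, $)
  ε-move, top $: go to s, push V$ → (s, xyyyyy, V$)
  read x, top V: go to q, push V → (q, yyyyy, V$)
  read y, top V: go to t, push VV → (t, yyyy, VV$)
  read y, top V: go to p, push ε → (p, yyy, V$)
  ε-move, top V: go to r, push V → (r, yyy, V$)
  read y, top V: go to r, push VV → (r, yy, VV$)
  read y, top V: go to r, push VV → (r, y, VVV$)
  read y, top V: go to r, push VV → (r, ε, VVVV$)
All input consumed; M is in state r.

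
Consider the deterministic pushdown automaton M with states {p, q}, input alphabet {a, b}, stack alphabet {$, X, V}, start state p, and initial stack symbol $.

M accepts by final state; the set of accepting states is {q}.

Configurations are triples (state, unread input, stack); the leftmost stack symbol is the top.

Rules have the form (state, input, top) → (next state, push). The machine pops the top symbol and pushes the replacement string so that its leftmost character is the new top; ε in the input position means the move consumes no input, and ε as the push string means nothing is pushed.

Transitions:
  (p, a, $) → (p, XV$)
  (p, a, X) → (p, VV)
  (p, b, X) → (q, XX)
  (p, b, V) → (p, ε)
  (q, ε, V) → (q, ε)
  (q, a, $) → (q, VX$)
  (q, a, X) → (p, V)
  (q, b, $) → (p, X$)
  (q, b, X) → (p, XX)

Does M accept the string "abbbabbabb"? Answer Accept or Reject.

Accept

(p, abbbabbabb, $)
  read a, top $: go to p, push XV$ → (p, bbbabbabb, XV$)
  read b, top X: go to q, push XX → (q, bbabbabb, XXV$)
  read b, top X: go to p, push XX → (p, babbabb, XXXV$)
  read b, top X: go to q, push XX → (q, abbabb, XXXXV$)
  read a, top X: go to p, push V → (p, bbabb, VXXXV$)
  read b, top V: go to p, push ε → (p, babb, XXXV$)
  read b, top X: go to q, push XX → (q, abb, XXXXV$)
  read a, top X: go to p, push V → (p, bb, VXXXV$)
  read b, top V: go to p, push ε → (p, b, XXXV$)
  read b, top X: go to q, push XX → (q, ε, XXXXV$)
All input consumed; state q ∈ F.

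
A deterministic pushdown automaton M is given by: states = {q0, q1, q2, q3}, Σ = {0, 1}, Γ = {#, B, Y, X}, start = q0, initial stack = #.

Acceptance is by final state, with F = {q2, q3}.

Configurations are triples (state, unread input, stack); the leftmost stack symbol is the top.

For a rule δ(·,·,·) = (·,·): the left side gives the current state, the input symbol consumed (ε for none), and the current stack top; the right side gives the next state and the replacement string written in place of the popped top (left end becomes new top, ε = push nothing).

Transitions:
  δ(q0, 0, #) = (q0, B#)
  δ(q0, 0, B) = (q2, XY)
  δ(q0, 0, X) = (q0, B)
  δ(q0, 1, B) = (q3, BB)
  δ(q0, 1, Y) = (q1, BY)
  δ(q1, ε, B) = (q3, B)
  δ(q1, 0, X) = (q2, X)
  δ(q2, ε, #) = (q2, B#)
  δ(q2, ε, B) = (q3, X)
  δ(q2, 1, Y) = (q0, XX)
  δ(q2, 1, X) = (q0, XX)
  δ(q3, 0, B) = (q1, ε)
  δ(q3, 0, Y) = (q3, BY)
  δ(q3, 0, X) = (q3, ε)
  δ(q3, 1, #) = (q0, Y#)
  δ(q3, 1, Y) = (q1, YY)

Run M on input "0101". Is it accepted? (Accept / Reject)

(q0, 0101, #) ⊢ (q0, 101, B#) ⊢ (q3, 01, BB#) ⊢ (q1, 1, B#) ⊢ (q3, 1, B#)
No transition applies at (q3, 1, B#); input not fully consumed.

Reject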